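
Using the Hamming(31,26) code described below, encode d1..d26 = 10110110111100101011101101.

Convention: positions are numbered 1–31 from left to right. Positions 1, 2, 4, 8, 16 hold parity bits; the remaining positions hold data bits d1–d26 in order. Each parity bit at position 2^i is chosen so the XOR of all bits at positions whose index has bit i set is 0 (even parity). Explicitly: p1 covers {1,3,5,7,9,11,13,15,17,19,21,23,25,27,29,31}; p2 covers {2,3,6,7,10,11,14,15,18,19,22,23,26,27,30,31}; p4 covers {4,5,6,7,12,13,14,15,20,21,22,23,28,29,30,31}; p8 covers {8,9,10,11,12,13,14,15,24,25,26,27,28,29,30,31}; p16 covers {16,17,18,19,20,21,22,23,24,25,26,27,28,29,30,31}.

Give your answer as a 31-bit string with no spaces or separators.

1010011101101111100101011101101

Place data at non-parity positions: p1 p2 1 p4 0 1 1 p8 0 1 1 0 1 1 1 p16 1 0 0 1 0 1 0 1 1 1 0 1 1 0 1
p1 (pos 1,3,5,7,9,11,13,15,17,19,21,23,25,27,29,31): XOR of data positions = 1⊕0⊕1⊕0⊕1⊕1⊕1⊕1⊕0⊕0⊕0⊕1⊕0⊕1⊕1 = 1
p2 (pos 2,3,6,7,10,11,14,15,18,19,22,23,26,27,30,31): XOR of data positions = 1⊕1⊕1⊕1⊕1⊕1⊕1⊕0⊕0⊕1⊕0⊕1⊕0⊕0⊕1 = 0
p4 (pos 4,5,6,7,12,13,14,15,20,21,22,23,28,29,30,31): XOR of data positions = 0⊕1⊕1⊕0⊕1⊕1⊕1⊕1⊕0⊕1⊕0⊕1⊕1⊕0⊕1 = 0
p8 (pos 8,9,10,11,12,13,14,15,24,25,26,27,28,29,30,31): XOR of data positions = 0⊕1⊕1⊕0⊕1⊕1⊕1⊕1⊕1⊕1⊕0⊕1⊕1⊕0⊕1 = 1
p16 (pos 16,17,18,19,20,21,22,23,24,25,26,27,28,29,30,31): XOR of data positions = 1⊕0⊕0⊕1⊕0⊕1⊕0⊕1⊕1⊕1⊕0⊕1⊕1⊕0⊕1 = 1
Codeword: 1010011101101111100101011101101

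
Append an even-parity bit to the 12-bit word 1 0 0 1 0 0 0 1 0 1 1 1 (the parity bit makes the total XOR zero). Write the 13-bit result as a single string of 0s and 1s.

1001000101110

XOR of the 12 data bits: 1⊕0⊕0⊕1⊕0⊕0⊕0⊕1⊕0⊕1⊕1⊕1 = 0
Parity bit = 0 (so all 13 bits XOR to 0).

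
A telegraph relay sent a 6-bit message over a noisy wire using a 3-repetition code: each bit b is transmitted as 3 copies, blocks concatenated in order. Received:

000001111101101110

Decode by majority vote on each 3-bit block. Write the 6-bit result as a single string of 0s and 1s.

001111

Block 1 (000): 0 ones → 0
Block 2 (001): 1 one → 0
Block 3 (111): 3 ones → 1
Block 4 (101): 2 ones → 1
Block 5 (101): 2 ones → 1
Block 6 (110): 2 ones → 1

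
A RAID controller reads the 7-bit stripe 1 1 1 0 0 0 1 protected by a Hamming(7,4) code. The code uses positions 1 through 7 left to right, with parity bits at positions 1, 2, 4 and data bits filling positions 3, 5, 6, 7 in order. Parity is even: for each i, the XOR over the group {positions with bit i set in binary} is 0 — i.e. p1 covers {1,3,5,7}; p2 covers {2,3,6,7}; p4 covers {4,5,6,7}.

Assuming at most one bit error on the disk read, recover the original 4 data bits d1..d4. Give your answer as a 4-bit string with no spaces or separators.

s1 (pos 1,3,5,7): 1⊕1⊕0⊕1 = 1
s2 (pos 2,3,6,7): 1⊕1⊕0⊕1 = 1
s4 (pos 4,5,6,7): 0⊕0⊕0⊕1 = 1
Syndrome s4…s1 = 111 → error at position 7.
Flip position 7: 1110001 → 1110000
Read data bits from positions 3,5,6,7: 1000

1000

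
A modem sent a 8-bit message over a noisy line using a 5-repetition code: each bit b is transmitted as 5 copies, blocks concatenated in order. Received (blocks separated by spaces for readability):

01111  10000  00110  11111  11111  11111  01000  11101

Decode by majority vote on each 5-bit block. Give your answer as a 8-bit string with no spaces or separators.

10011101

Block 1 (01111): 4 ones → 1
Block 2 (10000): 1 one → 0
Block 3 (00110): 2 ones → 0
Block 4 (11111): 5 ones → 1
Block 5 (11111): 5 ones → 1
Block 6 (11111): 5 ones → 1
Block 7 (01000): 1 one → 0
Block 8 (11101): 4 ones → 1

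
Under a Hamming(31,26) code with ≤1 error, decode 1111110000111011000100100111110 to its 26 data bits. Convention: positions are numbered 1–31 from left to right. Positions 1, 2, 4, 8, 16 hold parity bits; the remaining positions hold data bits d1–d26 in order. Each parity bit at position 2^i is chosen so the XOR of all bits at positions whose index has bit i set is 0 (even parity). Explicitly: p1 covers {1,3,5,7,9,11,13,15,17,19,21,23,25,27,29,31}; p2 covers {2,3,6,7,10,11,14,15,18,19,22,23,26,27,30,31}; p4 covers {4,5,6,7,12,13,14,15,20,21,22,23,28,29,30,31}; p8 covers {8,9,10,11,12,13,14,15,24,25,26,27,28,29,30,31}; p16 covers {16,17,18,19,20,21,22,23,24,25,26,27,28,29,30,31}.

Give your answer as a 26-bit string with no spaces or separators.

11100011100000100100111110

s1 (pos 1,3,5,7,9,11,13,15,17,19,21,23,25,27,29,31): 1⊕1⊕1⊕0⊕0⊕1⊕1⊕1⊕0⊕0⊕0⊕1⊕0⊕1⊕1⊕0 = 1
s2 (pos 2,3,6,7,10,11,14,15,18,19,22,23,26,27,30,31): 1⊕1⊕1⊕0⊕0⊕1⊕0⊕1⊕0⊕0⊕0⊕1⊕1⊕1⊕1⊕0 = 1
s4 (pos 4,5,6,7,12,13,14,15,20,21,22,23,28,29,30,31): 1⊕1⊕1⊕0⊕1⊕1⊕0⊕1⊕1⊕0⊕0⊕1⊕1⊕1⊕1⊕0 = 1
s8 (pos 8,9,10,11,12,13,14,15,24,25,26,27,28,29,30,31): 0⊕0⊕0⊕1⊕1⊕1⊕0⊕1⊕0⊕0⊕1⊕1⊕1⊕1⊕1⊕0 = 1
s16 (pos 16,17,18,19,20,21,22,23,24,25,26,27,28,29,30,31): 1⊕0⊕0⊕0⊕1⊕0⊕0⊕1⊕0⊕0⊕1⊕1⊕1⊕1⊕1⊕0 = 0
Syndrome s16…s1 = 01111 → error at position 15.
Flip position 15: 1111110000111011000100100111110 → 1111110000111001000100100111110
Read data bits from positions 3,5,6,7,9,10,11,12,13,14,15,17,18,19,20,21,22,23,24,25,26,27,28,29,30,31: 11100011100000100100111110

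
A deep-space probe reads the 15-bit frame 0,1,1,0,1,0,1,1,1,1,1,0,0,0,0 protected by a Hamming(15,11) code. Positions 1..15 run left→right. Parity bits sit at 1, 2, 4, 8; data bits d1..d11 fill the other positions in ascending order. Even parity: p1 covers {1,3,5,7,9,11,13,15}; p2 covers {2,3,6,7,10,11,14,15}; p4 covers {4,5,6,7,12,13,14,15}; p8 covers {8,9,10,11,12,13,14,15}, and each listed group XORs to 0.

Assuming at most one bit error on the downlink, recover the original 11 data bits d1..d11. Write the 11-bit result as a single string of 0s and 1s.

s1 (pos 1,3,5,7,9,11,13,15): 0⊕1⊕1⊕1⊕1⊕1⊕0⊕0 = 1
s2 (pos 2,3,6,7,10,11,14,15): 1⊕1⊕0⊕1⊕1⊕1⊕0⊕0 = 1
s4 (pos 4,5,6,7,12,13,14,15): 0⊕1⊕0⊕1⊕0⊕0⊕0⊕0 = 0
s8 (pos 8,9,10,11,12,13,14,15): 1⊕1⊕1⊕1⊕0⊕0⊕0⊕0 = 0
Syndrome s8…s1 = 0011 → error at position 3.
Flip position 3: 011010111110000 → 010010111110000
Read data bits from positions 3,5,6,7,9,10,11,12,13,14,15: 01011110000

01011110000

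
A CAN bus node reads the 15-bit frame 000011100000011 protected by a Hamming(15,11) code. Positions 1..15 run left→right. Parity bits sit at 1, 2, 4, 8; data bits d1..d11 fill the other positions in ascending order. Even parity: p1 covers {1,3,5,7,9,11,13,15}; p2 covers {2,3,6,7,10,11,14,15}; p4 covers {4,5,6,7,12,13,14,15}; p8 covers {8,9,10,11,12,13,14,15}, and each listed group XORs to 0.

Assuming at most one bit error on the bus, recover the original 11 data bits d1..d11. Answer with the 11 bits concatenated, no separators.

00110000011

s1 (pos 1,3,5,7,9,11,13,15): 0⊕0⊕1⊕1⊕0⊕0⊕0⊕1 = 1
s2 (pos 2,3,6,7,10,11,14,15): 0⊕0⊕1⊕1⊕0⊕0⊕1⊕1 = 0
s4 (pos 4,5,6,7,12,13,14,15): 0⊕1⊕1⊕1⊕0⊕0⊕1⊕1 = 1
s8 (pos 8,9,10,11,12,13,14,15): 0⊕0⊕0⊕0⊕0⊕0⊕1⊕1 = 0
Syndrome s8…s1 = 0101 → error at position 5.
Flip position 5: 000011100000011 → 000001100000011
Read data bits from positions 3,5,6,7,9,10,11,12,13,14,15: 00110000011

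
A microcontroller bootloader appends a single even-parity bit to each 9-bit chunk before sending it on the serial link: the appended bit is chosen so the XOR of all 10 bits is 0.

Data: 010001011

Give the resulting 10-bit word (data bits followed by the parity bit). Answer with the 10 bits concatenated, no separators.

0100010110

XOR of the 9 data bits: 0⊕1⊕0⊕0⊕0⊕1⊕0⊕1⊕1 = 0
Parity bit = 0 (so all 10 bits XOR to 0).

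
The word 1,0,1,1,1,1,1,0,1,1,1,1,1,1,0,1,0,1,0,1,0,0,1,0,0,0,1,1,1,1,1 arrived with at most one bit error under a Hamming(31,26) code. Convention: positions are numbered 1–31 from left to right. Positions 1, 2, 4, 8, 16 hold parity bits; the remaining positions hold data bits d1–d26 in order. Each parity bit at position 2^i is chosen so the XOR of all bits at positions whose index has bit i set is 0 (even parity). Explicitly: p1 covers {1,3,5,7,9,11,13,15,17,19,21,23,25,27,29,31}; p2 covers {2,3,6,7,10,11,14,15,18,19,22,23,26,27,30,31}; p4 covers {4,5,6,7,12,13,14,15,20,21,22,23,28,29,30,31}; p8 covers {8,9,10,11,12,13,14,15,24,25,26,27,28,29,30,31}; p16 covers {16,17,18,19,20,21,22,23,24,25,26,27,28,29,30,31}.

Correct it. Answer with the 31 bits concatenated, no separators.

1011111011111101010100100011110

s1 (pos 1,3,5,7,9,11,13,15,17,19,21,23,25,27,29,31): 1⊕1⊕1⊕1⊕1⊕1⊕1⊕0⊕0⊕0⊕0⊕1⊕0⊕1⊕1⊕1 = 1
s2 (pos 2,3,6,7,10,11,14,15,18,19,22,23,26,27,30,31): 0⊕1⊕1⊕1⊕1⊕1⊕1⊕0⊕1⊕0⊕0⊕1⊕0⊕1⊕1⊕1 = 1
s4 (pos 4,5,6,7,12,13,14,15,20,21,22,23,28,29,30,31): 1⊕1⊕1⊕1⊕1⊕1⊕1⊕0⊕1⊕0⊕0⊕1⊕1⊕1⊕1⊕1 = 1
s8 (pos 8,9,10,11,12,13,14,15,24,25,26,27,28,29,30,31): 0⊕1⊕1⊕1⊕1⊕1⊕1⊕0⊕0⊕0⊕0⊕1⊕1⊕1⊕1⊕1 = 1
s16 (pos 16,17,18,19,20,21,22,23,24,25,26,27,28,29,30,31): 1⊕0⊕1⊕0⊕1⊕0⊕0⊕1⊕0⊕0⊕0⊕1⊕1⊕1⊕1⊕1 = 1
Syndrome s16…s1 = 11111 → error at position 31.
Flip position 31: 1011111011111101010100100011111 → 1011111011111101010100100011110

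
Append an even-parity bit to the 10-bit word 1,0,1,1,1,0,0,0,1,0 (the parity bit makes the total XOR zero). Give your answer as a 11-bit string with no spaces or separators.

10111000101

XOR of the 10 data bits: 1⊕0⊕1⊕1⊕1⊕0⊕0⊕0⊕1⊕0 = 1
Parity bit = 1 (so all 11 bits XOR to 0).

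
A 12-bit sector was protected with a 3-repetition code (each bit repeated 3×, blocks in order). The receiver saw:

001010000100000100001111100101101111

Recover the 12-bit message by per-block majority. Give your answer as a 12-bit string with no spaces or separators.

Block 1 (001): 1 one → 0
Block 2 (010): 1 one → 0
Block 3 (000): 0 ones → 0
Block 4 (100): 1 one → 0
Block 5 (000): 0 ones → 0
Block 6 (100): 1 one → 0
Block 7 (001): 1 one → 0
Block 8 (111): 3 ones → 1
Block 9 (100): 1 one → 0
Block 10 (101): 2 ones → 1
Block 11 (101): 2 ones → 1
Block 12 (111): 3 ones → 1

000000010111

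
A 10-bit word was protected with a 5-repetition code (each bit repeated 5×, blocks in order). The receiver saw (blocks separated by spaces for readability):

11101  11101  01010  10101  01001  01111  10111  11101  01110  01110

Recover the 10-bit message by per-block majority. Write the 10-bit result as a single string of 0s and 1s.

Block 1 (11101): 4 ones → 1
Block 2 (11101): 4 ones → 1
Block 3 (01010): 2 ones → 0
Block 4 (10101): 3 ones → 1
Block 5 (01001): 2 ones → 0
Block 6 (01111): 4 ones → 1
Block 7 (10111): 4 ones → 1
Block 8 (11101): 4 ones → 1
Block 9 (01110): 3 ones → 1
Block 10 (01110): 3 ones → 1

1101011111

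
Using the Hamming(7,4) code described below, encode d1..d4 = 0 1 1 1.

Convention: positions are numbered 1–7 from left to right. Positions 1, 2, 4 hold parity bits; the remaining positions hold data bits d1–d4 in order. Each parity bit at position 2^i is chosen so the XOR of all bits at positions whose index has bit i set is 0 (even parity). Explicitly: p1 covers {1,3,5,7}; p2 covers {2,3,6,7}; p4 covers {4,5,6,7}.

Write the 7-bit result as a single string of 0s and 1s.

0001111

Place data at non-parity positions: p1 p2 0 p4 1 1 1
p1 (pos 1,3,5,7): XOR of data positions = 0⊕1⊕1 = 0
p2 (pos 2,3,6,7): XOR of data positions = 0⊕1⊕1 = 0
p4 (pos 4,5,6,7): XOR of data positions = 1⊕1⊕1 = 1
Codeword: 0001111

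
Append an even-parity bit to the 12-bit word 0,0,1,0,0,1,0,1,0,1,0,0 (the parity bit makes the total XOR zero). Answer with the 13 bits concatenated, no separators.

0010010101000

XOR of the 12 data bits: 0⊕0⊕1⊕0⊕0⊕1⊕0⊕1⊕0⊕1⊕0⊕0 = 0
Parity bit = 0 (so all 13 bits XOR to 0).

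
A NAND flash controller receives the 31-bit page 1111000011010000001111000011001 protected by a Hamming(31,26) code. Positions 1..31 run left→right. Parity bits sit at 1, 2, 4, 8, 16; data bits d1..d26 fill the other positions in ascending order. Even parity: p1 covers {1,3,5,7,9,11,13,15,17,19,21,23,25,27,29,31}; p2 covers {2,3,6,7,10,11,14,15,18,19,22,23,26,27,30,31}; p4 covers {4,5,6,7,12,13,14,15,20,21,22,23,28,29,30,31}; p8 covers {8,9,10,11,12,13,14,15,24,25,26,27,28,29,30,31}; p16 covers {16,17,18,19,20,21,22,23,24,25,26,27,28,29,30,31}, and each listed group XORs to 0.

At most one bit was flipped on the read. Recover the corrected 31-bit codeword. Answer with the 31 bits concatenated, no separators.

s1 (pos 1,3,5,7,9,11,13,15,17,19,21,23,25,27,29,31): 1⊕1⊕0⊕0⊕1⊕0⊕0⊕0⊕0⊕1⊕1⊕0⊕0⊕1⊕0⊕1 = 1
s2 (pos 2,3,6,7,10,11,14,15,18,19,22,23,26,27,30,31): 1⊕1⊕0⊕0⊕1⊕0⊕0⊕0⊕0⊕1⊕1⊕0⊕0⊕1⊕0⊕1 = 1
s4 (pos 4,5,6,7,12,13,14,15,20,21,22,23,28,29,30,31): 1⊕0⊕0⊕0⊕1⊕0⊕0⊕0⊕1⊕1⊕1⊕0⊕1⊕0⊕0⊕1 = 1
s8 (pos 8,9,10,11,12,13,14,15,24,25,26,27,28,29,30,31): 0⊕1⊕1⊕0⊕1⊕0⊕0⊕0⊕0⊕0⊕0⊕1⊕1⊕0⊕0⊕1 = 0
s16 (pos 16,17,18,19,20,21,22,23,24,25,26,27,28,29,30,31): 0⊕0⊕0⊕1⊕1⊕1⊕1⊕0⊕0⊕0⊕0⊕1⊕1⊕0⊕0⊕1 = 1
Syndrome s16…s1 = 10111 → error at position 23.
Flip position 23: 1111000011010000001111000011001 → 1111000011010000001111100011001

1111000011010000001111100011001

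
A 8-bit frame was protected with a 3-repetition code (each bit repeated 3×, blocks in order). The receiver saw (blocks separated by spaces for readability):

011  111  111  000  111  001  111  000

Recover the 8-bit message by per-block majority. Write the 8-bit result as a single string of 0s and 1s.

11101010

Block 1 (011): 2 ones → 1
Block 2 (111): 3 ones → 1
Block 3 (111): 3 ones → 1
Block 4 (000): 0 ones → 0
Block 5 (111): 3 ones → 1
Block 6 (001): 1 one → 0
Block 7 (111): 3 ones → 1
Block 8 (000): 0 ones → 0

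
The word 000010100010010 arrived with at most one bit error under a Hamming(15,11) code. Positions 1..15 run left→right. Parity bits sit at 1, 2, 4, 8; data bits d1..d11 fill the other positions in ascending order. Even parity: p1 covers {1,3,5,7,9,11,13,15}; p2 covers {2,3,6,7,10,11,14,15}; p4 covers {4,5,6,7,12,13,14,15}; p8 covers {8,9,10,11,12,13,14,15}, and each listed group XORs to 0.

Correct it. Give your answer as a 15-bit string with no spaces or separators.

s1 (pos 1,3,5,7,9,11,13,15): 0⊕0⊕1⊕1⊕0⊕1⊕0⊕0 = 1
s2 (pos 2,3,6,7,10,11,14,15): 0⊕0⊕0⊕1⊕0⊕1⊕1⊕0 = 1
s4 (pos 4,5,6,7,12,13,14,15): 0⊕1⊕0⊕1⊕0⊕0⊕1⊕0 = 1
s8 (pos 8,9,10,11,12,13,14,15): 0⊕0⊕0⊕1⊕0⊕0⊕1⊕0 = 0
Syndrome s8…s1 = 0111 → error at position 7.
Flip position 7: 000010100010010 → 000010000010010

000010000010010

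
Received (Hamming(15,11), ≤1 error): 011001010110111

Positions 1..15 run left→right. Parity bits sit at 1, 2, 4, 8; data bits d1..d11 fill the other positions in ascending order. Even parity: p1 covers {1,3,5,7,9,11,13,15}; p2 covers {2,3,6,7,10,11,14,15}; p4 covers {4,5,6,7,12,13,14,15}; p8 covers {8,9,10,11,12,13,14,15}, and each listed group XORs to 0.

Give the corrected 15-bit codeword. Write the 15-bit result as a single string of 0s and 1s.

001001010110111

s1 (pos 1,3,5,7,9,11,13,15): 0⊕1⊕0⊕0⊕0⊕1⊕1⊕1 = 0
s2 (pos 2,3,6,7,10,11,14,15): 1⊕1⊕1⊕0⊕1⊕1⊕1⊕1 = 1
s4 (pos 4,5,6,7,12,13,14,15): 0⊕0⊕1⊕0⊕0⊕1⊕1⊕1 = 0
s8 (pos 8,9,10,11,12,13,14,15): 1⊕0⊕1⊕1⊕0⊕1⊕1⊕1 = 0
Syndrome s8…s1 = 0010 → error at position 2.
Flip position 2: 011001010110111 → 001001010110111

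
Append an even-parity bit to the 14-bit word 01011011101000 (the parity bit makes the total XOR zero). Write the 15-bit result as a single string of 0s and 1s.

010110111010001

XOR of the 14 data bits: 0⊕1⊕0⊕1⊕1⊕0⊕1⊕1⊕1⊕0⊕1⊕0⊕0⊕0 = 1
Parity bit = 1 (so all 15 bits XOR to 0).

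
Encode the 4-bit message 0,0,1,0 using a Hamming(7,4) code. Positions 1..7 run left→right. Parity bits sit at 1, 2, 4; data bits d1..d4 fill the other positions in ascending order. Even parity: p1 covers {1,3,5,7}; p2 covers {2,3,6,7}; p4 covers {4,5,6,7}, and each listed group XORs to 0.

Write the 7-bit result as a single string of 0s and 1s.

0101010

Place data at non-parity positions: p1 p2 0 p4 0 1 0
p1 (pos 1,3,5,7): XOR of data positions = 0⊕0⊕0 = 0
p2 (pos 2,3,6,7): XOR of data positions = 0⊕1⊕0 = 1
p4 (pos 4,5,6,7): XOR of data positions = 0⊕1⊕0 = 1
Codeword: 0101010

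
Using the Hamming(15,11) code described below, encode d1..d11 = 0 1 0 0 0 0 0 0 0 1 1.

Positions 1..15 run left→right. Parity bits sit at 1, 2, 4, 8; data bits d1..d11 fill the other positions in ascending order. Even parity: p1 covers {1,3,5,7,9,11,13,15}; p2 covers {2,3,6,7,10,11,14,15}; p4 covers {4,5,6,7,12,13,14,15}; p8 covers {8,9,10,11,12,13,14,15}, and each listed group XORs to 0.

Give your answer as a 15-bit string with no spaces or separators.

Place data at non-parity positions: p1 p2 0 p4 1 0 0 p8 0 0 0 0 0 1 1
p1 (pos 1,3,5,7,9,11,13,15): XOR of data positions = 0⊕1⊕0⊕0⊕0⊕0⊕1 = 0
p2 (pos 2,3,6,7,10,11,14,15): XOR of data positions = 0⊕0⊕0⊕0⊕0⊕1⊕1 = 0
p4 (pos 4,5,6,7,12,13,14,15): XOR of data positions = 1⊕0⊕0⊕0⊕0⊕1⊕1 = 1
p8 (pos 8,9,10,11,12,13,14,15): XOR of data positions = 0⊕0⊕0⊕0⊕0⊕1⊕1 = 0
Codeword: 000110000000011

000110000000011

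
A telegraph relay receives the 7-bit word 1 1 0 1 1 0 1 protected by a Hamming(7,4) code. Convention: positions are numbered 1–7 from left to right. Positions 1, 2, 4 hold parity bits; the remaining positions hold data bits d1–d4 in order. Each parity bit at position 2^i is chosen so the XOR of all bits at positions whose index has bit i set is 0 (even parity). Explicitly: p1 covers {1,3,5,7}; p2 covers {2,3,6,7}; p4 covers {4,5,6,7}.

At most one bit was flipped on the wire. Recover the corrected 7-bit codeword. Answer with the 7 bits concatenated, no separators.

1101001

s1 (pos 1,3,5,7): 1⊕0⊕1⊕1 = 1
s2 (pos 2,3,6,7): 1⊕0⊕0⊕1 = 0
s4 (pos 4,5,6,7): 1⊕1⊕0⊕1 = 1
Syndrome s4…s1 = 101 → error at position 5.
Flip position 5: 1101101 → 1101001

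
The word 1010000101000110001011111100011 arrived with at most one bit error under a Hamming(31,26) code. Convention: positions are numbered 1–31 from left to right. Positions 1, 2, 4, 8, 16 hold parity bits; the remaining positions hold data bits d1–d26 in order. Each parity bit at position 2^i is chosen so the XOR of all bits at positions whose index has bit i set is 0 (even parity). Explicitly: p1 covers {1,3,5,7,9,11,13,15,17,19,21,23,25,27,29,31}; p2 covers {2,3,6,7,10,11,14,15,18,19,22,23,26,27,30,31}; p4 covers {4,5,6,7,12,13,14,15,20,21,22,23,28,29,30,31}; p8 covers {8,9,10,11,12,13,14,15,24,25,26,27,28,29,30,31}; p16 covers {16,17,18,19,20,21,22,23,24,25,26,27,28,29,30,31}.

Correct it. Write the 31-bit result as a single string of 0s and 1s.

s1 (pos 1,3,5,7,9,11,13,15,17,19,21,23,25,27,29,31): 1⊕1⊕0⊕0⊕0⊕0⊕0⊕1⊕0⊕1⊕1⊕1⊕1⊕0⊕0⊕1 = 0
s2 (pos 2,3,6,7,10,11,14,15,18,19,22,23,26,27,30,31): 0⊕1⊕0⊕0⊕1⊕0⊕1⊕1⊕0⊕1⊕1⊕1⊕1⊕0⊕1⊕1 = 0
s4 (pos 4,5,6,7,12,13,14,15,20,21,22,23,28,29,30,31): 0⊕0⊕0⊕0⊕0⊕0⊕1⊕1⊕0⊕1⊕1⊕1⊕0⊕0⊕1⊕1 = 1
s8 (pos 8,9,10,11,12,13,14,15,24,25,26,27,28,29,30,31): 1⊕0⊕1⊕0⊕0⊕0⊕1⊕1⊕1⊕1⊕1⊕0⊕0⊕0⊕1⊕1 = 1
s16 (pos 16,17,18,19,20,21,22,23,24,25,26,27,28,29,30,31): 0⊕0⊕0⊕1⊕0⊕1⊕1⊕1⊕1⊕1⊕1⊕0⊕0⊕0⊕1⊕1 = 1
Syndrome s16…s1 = 11100 → error at position 28.
Flip position 28: 1010000101000110001011111100011 → 1010000101000110001011111101011

1010000101000110001011111101011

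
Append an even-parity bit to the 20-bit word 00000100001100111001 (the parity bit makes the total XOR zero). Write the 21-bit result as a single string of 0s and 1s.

XOR of the 20 data bits: 0⊕0⊕0⊕0⊕0⊕1⊕0⊕0⊕0⊕0⊕1⊕1⊕0⊕0⊕1⊕1⊕1⊕0⊕0⊕1 = 1
Parity bit = 1 (so all 21 bits XOR to 0).

000001000011001110011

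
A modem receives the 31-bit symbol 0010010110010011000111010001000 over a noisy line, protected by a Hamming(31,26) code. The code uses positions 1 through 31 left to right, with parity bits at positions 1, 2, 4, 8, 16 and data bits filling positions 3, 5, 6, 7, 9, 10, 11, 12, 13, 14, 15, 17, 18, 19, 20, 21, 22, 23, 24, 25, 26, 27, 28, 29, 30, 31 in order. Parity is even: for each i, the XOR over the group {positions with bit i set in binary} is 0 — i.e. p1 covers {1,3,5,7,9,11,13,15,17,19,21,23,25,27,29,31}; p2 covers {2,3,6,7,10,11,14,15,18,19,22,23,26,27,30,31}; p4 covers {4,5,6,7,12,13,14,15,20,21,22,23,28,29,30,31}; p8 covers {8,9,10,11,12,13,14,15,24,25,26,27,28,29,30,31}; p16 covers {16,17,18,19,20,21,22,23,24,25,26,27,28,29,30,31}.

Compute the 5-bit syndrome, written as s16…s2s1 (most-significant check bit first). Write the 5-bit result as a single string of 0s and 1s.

00100

s1 (pos 1,3,5,7,9,11,13,15,17,19,21,23,25,27,29,31): 0⊕1⊕0⊕0⊕1⊕0⊕0⊕1⊕0⊕0⊕1⊕0⊕0⊕0⊕0⊕0 = 0
s2 (pos 2,3,6,7,10,11,14,15,18,19,22,23,26,27,30,31): 0⊕1⊕1⊕0⊕0⊕0⊕0⊕1⊕0⊕0⊕1⊕0⊕0⊕0⊕0⊕0 = 0
s4 (pos 4,5,6,7,12,13,14,15,20,21,22,23,28,29,30,31): 0⊕0⊕1⊕0⊕1⊕0⊕0⊕1⊕1⊕1⊕1⊕0⊕1⊕0⊕0⊕0 = 1
s8 (pos 8,9,10,11,12,13,14,15,24,25,26,27,28,29,30,31): 1⊕1⊕0⊕0⊕1⊕0⊕0⊕1⊕1⊕0⊕0⊕0⊕1⊕0⊕0⊕0 = 0
s16 (pos 16,17,18,19,20,21,22,23,24,25,26,27,28,29,30,31): 1⊕0⊕0⊕0⊕1⊕1⊕1⊕0⊕1⊕0⊕0⊕0⊕1⊕0⊕0⊕0 = 0
Syndrome s16…s1 = 00100 → error at position 4.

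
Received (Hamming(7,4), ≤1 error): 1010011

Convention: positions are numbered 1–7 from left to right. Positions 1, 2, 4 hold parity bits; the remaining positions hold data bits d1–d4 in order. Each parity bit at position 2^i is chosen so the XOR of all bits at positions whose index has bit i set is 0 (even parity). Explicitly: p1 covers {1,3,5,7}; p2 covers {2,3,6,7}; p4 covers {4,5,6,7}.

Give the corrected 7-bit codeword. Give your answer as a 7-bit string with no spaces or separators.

1000011

s1 (pos 1,3,5,7): 1⊕1⊕0⊕1 = 1
s2 (pos 2,3,6,7): 0⊕1⊕1⊕1 = 1
s4 (pos 4,5,6,7): 0⊕0⊕1⊕1 = 0
Syndrome s4…s1 = 011 → error at position 3.
Flip position 3: 1010011 → 1000011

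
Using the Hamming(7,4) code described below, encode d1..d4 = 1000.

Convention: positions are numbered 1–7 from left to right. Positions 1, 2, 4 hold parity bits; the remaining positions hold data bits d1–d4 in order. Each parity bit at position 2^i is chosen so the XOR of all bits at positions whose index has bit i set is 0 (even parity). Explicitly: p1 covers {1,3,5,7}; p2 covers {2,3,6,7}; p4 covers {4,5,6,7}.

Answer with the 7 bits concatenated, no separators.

1110000

Place data at non-parity positions: p1 p2 1 p4 0 0 0
p1 (pos 1,3,5,7): XOR of data positions = 1⊕0⊕0 = 1
p2 (pos 2,3,6,7): XOR of data positions = 1⊕0⊕0 = 1
p4 (pos 4,5,6,7): XOR of data positions = 0⊕0⊕0 = 0
Codeword: 1110000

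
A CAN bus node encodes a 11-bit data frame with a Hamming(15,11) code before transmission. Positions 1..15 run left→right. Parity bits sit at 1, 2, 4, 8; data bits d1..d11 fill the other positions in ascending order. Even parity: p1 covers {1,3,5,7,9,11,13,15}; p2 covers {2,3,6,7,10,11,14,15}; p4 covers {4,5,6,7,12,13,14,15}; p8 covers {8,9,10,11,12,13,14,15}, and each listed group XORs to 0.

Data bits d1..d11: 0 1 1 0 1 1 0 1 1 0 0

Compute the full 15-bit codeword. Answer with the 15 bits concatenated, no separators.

Place data at non-parity positions: p1 p2 0 p4 1 1 0 p8 1 1 0 1 1 0 0
p1 (pos 1,3,5,7,9,11,13,15): XOR of data positions = 0⊕1⊕0⊕1⊕0⊕1⊕0 = 1
p2 (pos 2,3,6,7,10,11,14,15): XOR of data positions = 0⊕1⊕0⊕1⊕0⊕0⊕0 = 0
p4 (pos 4,5,6,7,12,13,14,15): XOR of data positions = 1⊕1⊕0⊕1⊕1⊕0⊕0 = 0
p8 (pos 8,9,10,11,12,13,14,15): XOR of data positions = 1⊕1⊕0⊕1⊕1⊕0⊕0 = 0
Codeword: 100011001101100

100011001101100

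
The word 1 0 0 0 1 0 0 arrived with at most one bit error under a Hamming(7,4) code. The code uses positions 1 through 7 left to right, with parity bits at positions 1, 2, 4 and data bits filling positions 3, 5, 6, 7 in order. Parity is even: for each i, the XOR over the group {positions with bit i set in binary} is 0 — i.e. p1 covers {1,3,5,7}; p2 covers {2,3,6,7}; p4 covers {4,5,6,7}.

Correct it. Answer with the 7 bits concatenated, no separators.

s1 (pos 1,3,5,7): 1⊕0⊕1⊕0 = 0
s2 (pos 2,3,6,7): 0⊕0⊕0⊕0 = 0
s4 (pos 4,5,6,7): 0⊕1⊕0⊕0 = 1
Syndrome s4…s1 = 100 → error at position 4.
Flip position 4: 1000100 → 1001100

1001100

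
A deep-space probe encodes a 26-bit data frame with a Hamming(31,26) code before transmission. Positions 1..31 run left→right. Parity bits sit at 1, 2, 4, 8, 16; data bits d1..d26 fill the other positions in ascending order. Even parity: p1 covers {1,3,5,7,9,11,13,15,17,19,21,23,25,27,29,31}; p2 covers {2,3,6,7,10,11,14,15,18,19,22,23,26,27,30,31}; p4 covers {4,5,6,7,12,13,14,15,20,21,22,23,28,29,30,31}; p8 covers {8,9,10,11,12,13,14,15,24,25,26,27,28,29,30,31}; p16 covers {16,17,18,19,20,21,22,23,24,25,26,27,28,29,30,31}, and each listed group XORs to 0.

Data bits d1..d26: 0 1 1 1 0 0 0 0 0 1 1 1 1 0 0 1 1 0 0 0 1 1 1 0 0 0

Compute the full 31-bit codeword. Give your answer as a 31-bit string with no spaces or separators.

0000111100000111110011000111000

Place data at non-parity positions: p1 p2 0 p4 1 1 1 p8 0 0 0 0 0 1 1 p16 1 1 0 0 1 1 0 0 0 1 1 1 0 0 0
p1 (pos 1,3,5,7,9,11,13,15,17,19,21,23,25,27,29,31): XOR of data positions = 0⊕1⊕1⊕0⊕0⊕0⊕1⊕1⊕0⊕1⊕0⊕0⊕1⊕0⊕0 = 0
p2 (pos 2,3,6,7,10,11,14,15,18,19,22,23,26,27,30,31): XOR of data positions = 0⊕1⊕1⊕0⊕0⊕1⊕1⊕1⊕0⊕1⊕0⊕1⊕1⊕0⊕0 = 0
p4 (pos 4,5,6,7,12,13,14,15,20,21,22,23,28,29,30,31): XOR of data positions = 1⊕1⊕1⊕0⊕0⊕1⊕1⊕0⊕1⊕1⊕0⊕1⊕0⊕0⊕0 = 0
p8 (pos 8,9,10,11,12,13,14,15,24,25,26,27,28,29,30,31): XOR of data positions = 0⊕0⊕0⊕0⊕0⊕1⊕1⊕0⊕0⊕1⊕1⊕1⊕0⊕0⊕0 = 1
p16 (pos 16,17,18,19,20,21,22,23,24,25,26,27,28,29,30,31): XOR of data positions = 1⊕1⊕0⊕0⊕1⊕1⊕0⊕0⊕0⊕1⊕1⊕1⊕0⊕0⊕0 = 1
Codeword: 0000111100000111110011000111000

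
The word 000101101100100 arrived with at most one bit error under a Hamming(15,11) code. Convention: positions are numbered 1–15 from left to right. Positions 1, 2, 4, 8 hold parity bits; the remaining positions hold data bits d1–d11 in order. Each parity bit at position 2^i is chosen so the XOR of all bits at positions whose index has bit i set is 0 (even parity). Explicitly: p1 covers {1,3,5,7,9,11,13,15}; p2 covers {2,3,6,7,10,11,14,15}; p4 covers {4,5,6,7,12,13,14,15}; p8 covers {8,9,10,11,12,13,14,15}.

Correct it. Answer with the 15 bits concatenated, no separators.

s1 (pos 1,3,5,7,9,11,13,15): 0⊕0⊕0⊕1⊕1⊕0⊕1⊕0 = 1
s2 (pos 2,3,6,7,10,11,14,15): 0⊕0⊕1⊕1⊕1⊕0⊕0⊕0 = 1
s4 (pos 4,5,6,7,12,13,14,15): 1⊕0⊕1⊕1⊕0⊕1⊕0⊕0 = 0
s8 (pos 8,9,10,11,12,13,14,15): 0⊕1⊕1⊕0⊕0⊕1⊕0⊕0 = 1
Syndrome s8…s1 = 1011 → error at position 11.
Flip position 11: 000101101100100 → 000101101110100

000101101110100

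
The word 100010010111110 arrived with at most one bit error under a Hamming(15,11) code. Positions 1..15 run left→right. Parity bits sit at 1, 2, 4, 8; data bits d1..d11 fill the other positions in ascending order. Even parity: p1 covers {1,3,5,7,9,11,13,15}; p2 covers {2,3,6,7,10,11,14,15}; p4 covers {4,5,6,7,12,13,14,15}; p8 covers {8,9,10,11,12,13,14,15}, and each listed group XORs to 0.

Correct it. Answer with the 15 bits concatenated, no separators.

s1 (pos 1,3,5,7,9,11,13,15): 1⊕0⊕1⊕0⊕0⊕1⊕1⊕0 = 0
s2 (pos 2,3,6,7,10,11,14,15): 0⊕0⊕0⊕0⊕1⊕1⊕1⊕0 = 1
s4 (pos 4,5,6,7,12,13,14,15): 0⊕1⊕0⊕0⊕1⊕1⊕1⊕0 = 0
s8 (pos 8,9,10,11,12,13,14,15): 1⊕0⊕1⊕1⊕1⊕1⊕1⊕0 = 0
Syndrome s8…s1 = 0010 → error at position 2.
Flip position 2: 100010010111110 → 110010010111110

110010010111110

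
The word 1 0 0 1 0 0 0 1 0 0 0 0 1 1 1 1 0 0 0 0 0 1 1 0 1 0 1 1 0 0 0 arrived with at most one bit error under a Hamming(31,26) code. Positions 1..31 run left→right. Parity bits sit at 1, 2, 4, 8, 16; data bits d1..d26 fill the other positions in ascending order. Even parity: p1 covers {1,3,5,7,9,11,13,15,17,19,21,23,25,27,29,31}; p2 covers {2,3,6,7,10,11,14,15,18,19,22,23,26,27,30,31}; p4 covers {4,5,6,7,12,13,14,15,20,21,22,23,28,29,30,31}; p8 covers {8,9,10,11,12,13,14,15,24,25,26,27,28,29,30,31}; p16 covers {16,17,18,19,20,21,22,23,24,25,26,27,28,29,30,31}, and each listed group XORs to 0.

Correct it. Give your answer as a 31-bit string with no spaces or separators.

s1 (pos 1,3,5,7,9,11,13,15,17,19,21,23,25,27,29,31): 1⊕0⊕0⊕0⊕0⊕0⊕1⊕1⊕0⊕0⊕0⊕1⊕1⊕1⊕0⊕0 = 0
s2 (pos 2,3,6,7,10,11,14,15,18,19,22,23,26,27,30,31): 0⊕0⊕0⊕0⊕0⊕0⊕1⊕1⊕0⊕0⊕1⊕1⊕0⊕1⊕0⊕0 = 1
s4 (pos 4,5,6,7,12,13,14,15,20,21,22,23,28,29,30,31): 1⊕0⊕0⊕0⊕0⊕1⊕1⊕1⊕0⊕0⊕1⊕1⊕1⊕0⊕0⊕0 = 1
s8 (pos 8,9,10,11,12,13,14,15,24,25,26,27,28,29,30,31): 1⊕0⊕0⊕0⊕0⊕1⊕1⊕1⊕0⊕1⊕0⊕1⊕1⊕0⊕0⊕0 = 1
s16 (pos 16,17,18,19,20,21,22,23,24,25,26,27,28,29,30,31): 1⊕0⊕0⊕0⊕0⊕0⊕1⊕1⊕0⊕1⊕0⊕1⊕1⊕0⊕0⊕0 = 0
Syndrome s16…s1 = 01110 → error at position 14.
Flip position 14: 1001000100001111000001101011000 → 1001000100001011000001101011000

1001000100001011000001101011000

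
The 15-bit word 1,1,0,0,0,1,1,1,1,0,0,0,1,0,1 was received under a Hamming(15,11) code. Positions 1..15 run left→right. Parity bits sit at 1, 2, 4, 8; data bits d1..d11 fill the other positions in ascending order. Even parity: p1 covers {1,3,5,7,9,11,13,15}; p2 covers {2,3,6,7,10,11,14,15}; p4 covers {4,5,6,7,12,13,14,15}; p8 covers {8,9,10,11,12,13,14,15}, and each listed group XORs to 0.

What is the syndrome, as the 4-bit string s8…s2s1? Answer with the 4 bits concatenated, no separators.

s1 (pos 1,3,5,7,9,11,13,15): 1⊕0⊕0⊕1⊕1⊕0⊕1⊕1 = 1
s2 (pos 2,3,6,7,10,11,14,15): 1⊕0⊕1⊕1⊕0⊕0⊕0⊕1 = 0
s4 (pos 4,5,6,7,12,13,14,15): 0⊕0⊕1⊕1⊕0⊕1⊕0⊕1 = 0
s8 (pos 8,9,10,11,12,13,14,15): 1⊕1⊕0⊕0⊕0⊕1⊕0⊕1 = 0
Syndrome s8…s1 = 0001 → error at position 1.

0001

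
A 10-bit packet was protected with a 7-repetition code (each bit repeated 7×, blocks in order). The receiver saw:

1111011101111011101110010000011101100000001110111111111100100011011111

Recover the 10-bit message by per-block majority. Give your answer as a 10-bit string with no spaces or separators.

Block 1 (1111011): 6 ones → 1
Block 2 (1011110): 5 ones → 1
Block 3 (1110111): 6 ones → 1
Block 4 (0010000): 1 one → 0
Block 5 (0111011): 5 ones → 1
Block 6 (0000000): 0 ones → 0
Block 7 (1110111): 6 ones → 1
Block 8 (1111111): 7 ones → 1
Block 9 (0010001): 2 ones → 0
Block 10 (1011111): 6 ones → 1

1110101101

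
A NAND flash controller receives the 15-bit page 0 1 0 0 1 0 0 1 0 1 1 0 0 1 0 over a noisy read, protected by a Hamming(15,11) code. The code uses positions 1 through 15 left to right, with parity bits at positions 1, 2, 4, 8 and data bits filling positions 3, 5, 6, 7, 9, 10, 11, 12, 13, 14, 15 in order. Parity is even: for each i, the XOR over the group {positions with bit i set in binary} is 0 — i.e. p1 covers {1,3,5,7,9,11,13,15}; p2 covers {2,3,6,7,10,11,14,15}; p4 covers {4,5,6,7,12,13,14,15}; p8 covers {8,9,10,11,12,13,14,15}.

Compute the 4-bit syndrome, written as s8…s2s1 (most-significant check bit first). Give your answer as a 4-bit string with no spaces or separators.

s1 (pos 1,3,5,7,9,11,13,15): 0⊕0⊕1⊕0⊕0⊕1⊕0⊕0 = 0
s2 (pos 2,3,6,7,10,11,14,15): 1⊕0⊕0⊕0⊕1⊕1⊕1⊕0 = 0
s4 (pos 4,5,6,7,12,13,14,15): 0⊕1⊕0⊕0⊕0⊕0⊕1⊕0 = 0
s8 (pos 8,9,10,11,12,13,14,15): 1⊕0⊕1⊕1⊕0⊕0⊕1⊕0 = 0
Syndrome s8…s1 = 0000 → no error.

0000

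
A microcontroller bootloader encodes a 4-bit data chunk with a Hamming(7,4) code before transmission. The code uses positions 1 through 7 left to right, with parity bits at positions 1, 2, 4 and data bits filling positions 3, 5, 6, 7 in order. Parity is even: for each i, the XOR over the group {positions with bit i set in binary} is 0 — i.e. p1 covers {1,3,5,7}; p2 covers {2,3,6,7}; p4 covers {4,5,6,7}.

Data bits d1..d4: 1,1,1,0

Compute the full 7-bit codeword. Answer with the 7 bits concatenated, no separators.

0010110

Place data at non-parity positions: p1 p2 1 p4 1 1 0
p1 (pos 1,3,5,7): XOR of data positions = 1⊕1⊕0 = 0
p2 (pos 2,3,6,7): XOR of data positions = 1⊕1⊕0 = 0
p4 (pos 4,5,6,7): XOR of data positions = 1⊕1⊕0 = 0
Codeword: 0010110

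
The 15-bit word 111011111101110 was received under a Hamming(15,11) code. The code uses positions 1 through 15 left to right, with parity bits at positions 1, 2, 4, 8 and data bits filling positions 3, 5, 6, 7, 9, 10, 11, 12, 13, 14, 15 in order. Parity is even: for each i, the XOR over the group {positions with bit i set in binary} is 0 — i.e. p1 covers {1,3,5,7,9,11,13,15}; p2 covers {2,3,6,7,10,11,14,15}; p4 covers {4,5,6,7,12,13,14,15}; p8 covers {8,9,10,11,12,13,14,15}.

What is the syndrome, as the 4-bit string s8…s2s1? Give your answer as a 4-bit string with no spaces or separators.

0000

s1 (pos 1,3,5,7,9,11,13,15): 1⊕1⊕1⊕1⊕1⊕0⊕1⊕0 = 0
s2 (pos 2,3,6,7,10,11,14,15): 1⊕1⊕1⊕1⊕1⊕0⊕1⊕0 = 0
s4 (pos 4,5,6,7,12,13,14,15): 0⊕1⊕1⊕1⊕1⊕1⊕1⊕0 = 0
s8 (pos 8,9,10,11,12,13,14,15): 1⊕1⊕1⊕0⊕1⊕1⊕1⊕0 = 0
Syndrome s8…s1 = 0000 → no error.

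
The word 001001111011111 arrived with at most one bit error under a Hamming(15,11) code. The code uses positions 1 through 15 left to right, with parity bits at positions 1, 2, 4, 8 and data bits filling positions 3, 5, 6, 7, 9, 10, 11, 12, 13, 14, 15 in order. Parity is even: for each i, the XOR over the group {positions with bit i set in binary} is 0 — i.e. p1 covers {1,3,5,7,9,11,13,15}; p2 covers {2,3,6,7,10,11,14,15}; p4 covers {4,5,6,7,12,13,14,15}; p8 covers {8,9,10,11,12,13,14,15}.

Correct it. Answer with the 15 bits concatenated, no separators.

s1 (pos 1,3,5,7,9,11,13,15): 0⊕1⊕0⊕1⊕1⊕1⊕1⊕1 = 0
s2 (pos 2,3,6,7,10,11,14,15): 0⊕1⊕1⊕1⊕0⊕1⊕1⊕1 = 0
s4 (pos 4,5,6,7,12,13,14,15): 0⊕0⊕1⊕1⊕1⊕1⊕1⊕1 = 0
s8 (pos 8,9,10,11,12,13,14,15): 1⊕1⊕0⊕1⊕1⊕1⊕1⊕1 = 1
Syndrome s8…s1 = 1000 → error at position 8.
Flip position 8: 001001111011111 → 001001101011111

001001101011111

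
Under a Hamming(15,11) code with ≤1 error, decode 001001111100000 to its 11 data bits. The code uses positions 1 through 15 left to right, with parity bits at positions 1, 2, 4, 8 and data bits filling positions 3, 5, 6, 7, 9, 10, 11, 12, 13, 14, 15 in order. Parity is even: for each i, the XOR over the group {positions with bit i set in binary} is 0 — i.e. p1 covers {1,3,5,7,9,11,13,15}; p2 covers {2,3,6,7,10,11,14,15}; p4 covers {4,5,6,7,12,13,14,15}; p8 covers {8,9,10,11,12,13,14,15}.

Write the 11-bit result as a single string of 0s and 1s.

s1 (pos 1,3,5,7,9,11,13,15): 0⊕1⊕0⊕1⊕1⊕0⊕0⊕0 = 1
s2 (pos 2,3,6,7,10,11,14,15): 0⊕1⊕1⊕1⊕1⊕0⊕0⊕0 = 0
s4 (pos 4,5,6,7,12,13,14,15): 0⊕0⊕1⊕1⊕0⊕0⊕0⊕0 = 0
s8 (pos 8,9,10,11,12,13,14,15): 1⊕1⊕1⊕0⊕0⊕0⊕0⊕0 = 1
Syndrome s8…s1 = 1001 → error at position 9.
Flip position 9: 001001111100000 → 001001110100000
Read data bits from positions 3,5,6,7,9,10,11,12,13,14,15: 10110100000

10110100000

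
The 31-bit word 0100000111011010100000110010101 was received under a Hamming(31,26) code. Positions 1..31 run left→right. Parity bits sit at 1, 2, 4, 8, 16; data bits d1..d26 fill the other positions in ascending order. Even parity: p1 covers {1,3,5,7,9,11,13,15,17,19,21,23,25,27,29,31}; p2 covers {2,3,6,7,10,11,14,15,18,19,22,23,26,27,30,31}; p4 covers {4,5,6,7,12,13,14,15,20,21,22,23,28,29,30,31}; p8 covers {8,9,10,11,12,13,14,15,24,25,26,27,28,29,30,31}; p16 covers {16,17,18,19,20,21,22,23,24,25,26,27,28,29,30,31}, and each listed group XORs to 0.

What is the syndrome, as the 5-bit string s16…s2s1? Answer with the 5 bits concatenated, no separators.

s1 (pos 1,3,5,7,9,11,13,15,17,19,21,23,25,27,29,31): 0⊕0⊕0⊕0⊕1⊕0⊕1⊕1⊕1⊕0⊕0⊕1⊕0⊕1⊕1⊕1 = 0
s2 (pos 2,3,6,7,10,11,14,15,18,19,22,23,26,27,30,31): 1⊕0⊕0⊕0⊕1⊕0⊕0⊕1⊕0⊕0⊕0⊕1⊕0⊕1⊕0⊕1 = 0
s4 (pos 4,5,6,7,12,13,14,15,20,21,22,23,28,29,30,31): 0⊕0⊕0⊕0⊕1⊕1⊕0⊕1⊕0⊕0⊕0⊕1⊕0⊕1⊕0⊕1 = 0
s8 (pos 8,9,10,11,12,13,14,15,24,25,26,27,28,29,30,31): 1⊕1⊕1⊕0⊕1⊕1⊕0⊕1⊕1⊕0⊕0⊕1⊕0⊕1⊕0⊕1 = 0
s16 (pos 16,17,18,19,20,21,22,23,24,25,26,27,28,29,30,31): 0⊕1⊕0⊕0⊕0⊕0⊕0⊕1⊕1⊕0⊕0⊕1⊕0⊕1⊕0⊕1 = 0
Syndrome s16…s1 = 00000 → no error.

00000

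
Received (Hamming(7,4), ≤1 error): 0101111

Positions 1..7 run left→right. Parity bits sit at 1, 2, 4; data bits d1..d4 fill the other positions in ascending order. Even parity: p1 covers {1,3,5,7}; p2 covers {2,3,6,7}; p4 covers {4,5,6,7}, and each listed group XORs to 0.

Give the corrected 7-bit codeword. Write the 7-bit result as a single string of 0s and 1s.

s1 (pos 1,3,5,7): 0⊕0⊕1⊕1 = 0
s2 (pos 2,3,6,7): 1⊕0⊕1⊕1 = 1
s4 (pos 4,5,6,7): 1⊕1⊕1⊕1 = 0
Syndrome s4…s1 = 010 → error at position 2.
Flip position 2: 0101111 → 0001111

0001111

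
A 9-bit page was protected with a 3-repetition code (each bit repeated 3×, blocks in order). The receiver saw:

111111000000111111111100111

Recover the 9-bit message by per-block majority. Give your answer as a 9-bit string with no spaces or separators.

Block 1 (111): 3 ones → 1
Block 2 (111): 3 ones → 1
Block 3 (000): 0 ones → 0
Block 4 (000): 0 ones → 0
Block 5 (111): 3 ones → 1
Block 6 (111): 3 ones → 1
Block 7 (111): 3 ones → 1
Block 8 (100): 1 one → 0
Block 9 (111): 3 ones → 1

110011101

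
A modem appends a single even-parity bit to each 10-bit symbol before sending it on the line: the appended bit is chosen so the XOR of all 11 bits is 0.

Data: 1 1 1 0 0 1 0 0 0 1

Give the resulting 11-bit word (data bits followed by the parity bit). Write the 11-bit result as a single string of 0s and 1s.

11100100011

XOR of the 10 data bits: 1⊕1⊕1⊕0⊕0⊕1⊕0⊕0⊕0⊕1 = 1
Parity bit = 1 (so all 11 bits XOR to 0).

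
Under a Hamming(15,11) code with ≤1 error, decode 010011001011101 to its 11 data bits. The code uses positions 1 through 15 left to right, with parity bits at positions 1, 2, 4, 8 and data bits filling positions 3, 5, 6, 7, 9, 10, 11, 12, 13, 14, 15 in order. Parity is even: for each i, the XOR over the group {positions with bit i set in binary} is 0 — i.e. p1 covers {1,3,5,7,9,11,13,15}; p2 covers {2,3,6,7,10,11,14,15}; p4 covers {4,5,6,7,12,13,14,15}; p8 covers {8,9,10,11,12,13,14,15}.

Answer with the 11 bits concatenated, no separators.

s1 (pos 1,3,5,7,9,11,13,15): 0⊕0⊕1⊕0⊕1⊕1⊕1⊕1 = 1
s2 (pos 2,3,6,7,10,11,14,15): 1⊕0⊕1⊕0⊕0⊕1⊕0⊕1 = 0
s4 (pos 4,5,6,7,12,13,14,15): 0⊕1⊕1⊕0⊕1⊕1⊕0⊕1 = 1
s8 (pos 8,9,10,11,12,13,14,15): 0⊕1⊕0⊕1⊕1⊕1⊕0⊕1 = 1
Syndrome s8…s1 = 1101 → error at position 13.
Flip position 13: 010011001011101 → 010011001011001
Read data bits from positions 3,5,6,7,9,10,11,12,13,14,15: 01101011001

01101011001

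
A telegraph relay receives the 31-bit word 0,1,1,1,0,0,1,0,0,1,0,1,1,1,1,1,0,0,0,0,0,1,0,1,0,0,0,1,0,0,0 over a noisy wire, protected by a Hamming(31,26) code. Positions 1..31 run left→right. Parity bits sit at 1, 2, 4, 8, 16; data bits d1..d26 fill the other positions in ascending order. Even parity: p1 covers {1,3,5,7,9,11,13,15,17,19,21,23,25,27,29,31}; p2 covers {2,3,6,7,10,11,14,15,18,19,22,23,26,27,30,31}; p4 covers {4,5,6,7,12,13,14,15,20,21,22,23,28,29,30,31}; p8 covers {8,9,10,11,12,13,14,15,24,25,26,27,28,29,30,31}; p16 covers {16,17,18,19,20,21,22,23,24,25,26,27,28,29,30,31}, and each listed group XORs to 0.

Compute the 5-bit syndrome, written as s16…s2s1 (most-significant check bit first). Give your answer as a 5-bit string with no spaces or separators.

01010

s1 (pos 1,3,5,7,9,11,13,15,17,19,21,23,25,27,29,31): 0⊕1⊕0⊕1⊕0⊕0⊕1⊕1⊕0⊕0⊕0⊕0⊕0⊕0⊕0⊕0 = 0
s2 (pos 2,3,6,7,10,11,14,15,18,19,22,23,26,27,30,31): 1⊕1⊕0⊕1⊕1⊕0⊕1⊕1⊕0⊕0⊕1⊕0⊕0⊕0⊕0⊕0 = 1
s4 (pos 4,5,6,7,12,13,14,15,20,21,22,23,28,29,30,31): 1⊕0⊕0⊕1⊕1⊕1⊕1⊕1⊕0⊕0⊕1⊕0⊕1⊕0⊕0⊕0 = 0
s8 (pos 8,9,10,11,12,13,14,15,24,25,26,27,28,29,30,31): 0⊕0⊕1⊕0⊕1⊕1⊕1⊕1⊕1⊕0⊕0⊕0⊕1⊕0⊕0⊕0 = 1
s16 (pos 16,17,18,19,20,21,22,23,24,25,26,27,28,29,30,31): 1⊕0⊕0⊕0⊕0⊕0⊕1⊕0⊕1⊕0⊕0⊕0⊕1⊕0⊕0⊕0 = 0
Syndrome s16…s1 = 01010 → error at position 10.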